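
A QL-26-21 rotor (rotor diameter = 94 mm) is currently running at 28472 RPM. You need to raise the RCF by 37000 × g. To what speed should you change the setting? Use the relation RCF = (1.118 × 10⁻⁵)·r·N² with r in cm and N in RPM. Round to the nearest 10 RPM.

r = 94 mm / 2 = 47 mm = 4.7 cm
Current RCF = 1.118 × 10⁻⁵ × 4.7 × (28472)² = 1.118 × 10⁻⁵ × 4.7 × 810,654,784 ≈ 42,596.7 × g
Target RCF = 42,596.7 + 37,000 = 79,596.7 × g
N² = 79,596.7 / (5.2546 × 10⁻⁵) = 1,514,800,365
N ≈ √1,514,800,365 ≈ 38,920.4

≈ 38920 RPM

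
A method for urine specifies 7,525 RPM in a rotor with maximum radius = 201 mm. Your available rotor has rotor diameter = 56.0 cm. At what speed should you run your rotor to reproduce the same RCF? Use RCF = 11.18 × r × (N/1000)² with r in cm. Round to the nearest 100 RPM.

6400 RPM

Original rotor: r = 201 mm = 20.1 cm
RCF_original = 11.18 × 20.1 × (7.525)² = 11.18 × 20.1 × 56.625625 ≈ 12,724.8 × g
Your rotor: r = 56.0 / 2 = 28 cm
12,724.8 = 11.18 × 28 × (N/1000)²
(N/1000)² = 12,724.8 / 313.04 = 40.64912
N = 1000 × √40.64912 ≈ 6,375.7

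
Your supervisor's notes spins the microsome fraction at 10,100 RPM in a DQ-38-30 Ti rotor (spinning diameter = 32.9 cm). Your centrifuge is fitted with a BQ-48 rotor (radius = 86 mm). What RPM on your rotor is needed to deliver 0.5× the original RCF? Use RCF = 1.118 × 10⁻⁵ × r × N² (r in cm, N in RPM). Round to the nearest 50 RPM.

≈ 9900 RPM

Original rotor: r = 32.9 / 2 = 16.45 cm
RCF_original = 1.118 × 10⁻⁵ × 16.45 × (10100)² = 1.118 × 10⁻⁵ × 16.45 × 102,010,000 ≈ 18,760.8 × g
Target RCF = 0.5 × 18,760.8 ≈ 9,380.4 × g
Your rotor: r = 86 mm = 8.6 cm
9,380.4 = 1.118 × 10⁻⁵ × 8.6 × N²
N² = 9,380.4 / (9.6148 × 10⁻⁵) = 97,562,092
N ≈ √97,562,092 ≈ 9,877.4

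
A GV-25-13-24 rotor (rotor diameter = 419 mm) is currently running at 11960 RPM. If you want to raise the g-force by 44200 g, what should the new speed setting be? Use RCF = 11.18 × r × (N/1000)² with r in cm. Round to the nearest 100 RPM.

N₂ ≈ 18200 RPM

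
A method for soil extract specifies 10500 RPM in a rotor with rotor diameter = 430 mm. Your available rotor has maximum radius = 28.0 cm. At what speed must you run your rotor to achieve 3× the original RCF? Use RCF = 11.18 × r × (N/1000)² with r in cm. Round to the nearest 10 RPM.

15940 RPM

Original rotor: r = 430 mm / 2 = 215 mm = 21.5 cm
RCF_original = 11.18 × 21.5 × (10.5)² = 11.18 × 21.5 × 110.25 ≈ 26,500.8 × g
Target RCF = 3 × 26,500.8 ≈ 79,502.4 × g
79,502.4 = 11.18 × 28 × (N/1000)²
(N/1000)² = 79,502.4 / 313.04 = 253.9688
N = 1000 × √253.9688 ≈ 15,936.4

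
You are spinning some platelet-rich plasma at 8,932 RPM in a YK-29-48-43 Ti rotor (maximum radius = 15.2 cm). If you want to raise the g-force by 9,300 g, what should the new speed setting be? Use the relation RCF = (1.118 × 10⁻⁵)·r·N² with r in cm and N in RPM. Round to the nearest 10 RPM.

Current RCF = 1.118 × 10⁻⁵ × 15.2 × (8932)² = 1.118 × 10⁻⁵ × 15.2 × 79,780,624 ≈ 13,557.6 × g
Target RCF = 13,557.6 + 9,300 = 22,857.6 × g
N² = 22,857.6 / (16.9936 × 10⁻⁵) = 134,507,109
N ≈ √134,507,109 ≈ 11,597.7

≈ 11600 RPM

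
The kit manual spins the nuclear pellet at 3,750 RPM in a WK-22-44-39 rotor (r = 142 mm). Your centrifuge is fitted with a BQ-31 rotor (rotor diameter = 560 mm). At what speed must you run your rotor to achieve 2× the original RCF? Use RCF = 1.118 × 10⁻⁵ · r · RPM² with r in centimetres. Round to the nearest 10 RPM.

Original rotor: r = 142 mm = 14.2 cm
RCF = 1.118 × 10⁻⁵ × r × N²
RCF_original = 1.118 × 10⁻⁵ × 14.2 × (3750)² = 1.118 × 10⁻⁵ × 14.2 × 14,062,500 ≈ 2,232.5 × g
Target RCF = 2 × 2,232.5 ≈ 4,465 × g
Your rotor: r = 560 mm / 2 = 280 mm = 28 cm
4,465 = 1.118 × 10⁻⁵ × 28 × N²
N² = 4,465 / (31.304 × 10⁻⁵) = 14,263,353
N ≈ √14,263,353 ≈ 3,776.7

3780 RPM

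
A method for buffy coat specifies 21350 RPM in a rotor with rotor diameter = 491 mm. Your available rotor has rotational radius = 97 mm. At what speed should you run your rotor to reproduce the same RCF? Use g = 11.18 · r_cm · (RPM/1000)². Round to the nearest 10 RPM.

33970 RPM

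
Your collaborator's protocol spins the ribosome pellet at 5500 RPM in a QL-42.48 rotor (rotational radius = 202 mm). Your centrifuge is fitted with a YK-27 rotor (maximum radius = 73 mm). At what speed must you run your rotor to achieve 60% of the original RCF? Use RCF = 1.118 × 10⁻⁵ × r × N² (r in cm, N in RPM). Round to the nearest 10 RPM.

≈ 7090 RPM

Original rotor: r = 202 mm = 20.2 cm
RCF_original = 1.118 × 10⁻⁵ × 20.2 × (5500)² = 1.118 × 10⁻⁵ × 20.2 × 30,250,000 ≈ 6,831.5 × g
Target RCF = 0.6 × 6,831.5 ≈ 4,098.9 × g
Your rotor: r = 73 mm = 7.3 cm
4,098.9 = 1.118 × 10⁻⁵ × 7.3 × N²
N² = 4,098.9 / (8.1614 × 10⁻⁵) = 50,223,001
N ≈ √50,223,001 ≈ 7,086.8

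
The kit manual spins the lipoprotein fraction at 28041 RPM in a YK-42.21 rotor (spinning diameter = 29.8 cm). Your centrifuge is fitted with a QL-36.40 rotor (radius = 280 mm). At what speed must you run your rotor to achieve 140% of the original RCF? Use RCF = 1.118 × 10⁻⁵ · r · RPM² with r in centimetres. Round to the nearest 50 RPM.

≈ 24200 RPM

Original rotor: r = 29.8 / 2 = 14.9 cm
RCF_original = 1.118 × 10⁻⁵ × 14.9 × (28041)² = 1.118 × 10⁻⁵ × 14.9 × 786,297,681 ≈ 130,983 × g
Target RCF = 1.4 × 130,983 ≈ 183,376.2 × g
Your rotor: r = 280 mm = 28.0 cm
183,376.2 = 1.118 × 10⁻⁵ × 28 × N²
N² = 183,376.2 / (31.304 × 10⁻⁵) = 585,791,592
N ≈ √585,791,592 ≈ 24,203.1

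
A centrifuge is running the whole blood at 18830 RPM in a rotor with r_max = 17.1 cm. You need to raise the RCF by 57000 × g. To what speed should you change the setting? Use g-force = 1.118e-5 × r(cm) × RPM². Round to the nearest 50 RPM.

Current RCF = 1.118 × 10⁻⁵ × 17.1 × (18830)² = 1.118 × 10⁻⁵ × 17.1 × 354,568,900 ≈ 67,785.8 × g
Target RCF = 67,785.8 + 57,000 = 124,785.8 × g
N² = 124,785.8 / (19.1178 × 10⁻⁵) = 652,720,501
N ≈ √652,720,501 ≈ 25,548.4

≈ 25550 RPM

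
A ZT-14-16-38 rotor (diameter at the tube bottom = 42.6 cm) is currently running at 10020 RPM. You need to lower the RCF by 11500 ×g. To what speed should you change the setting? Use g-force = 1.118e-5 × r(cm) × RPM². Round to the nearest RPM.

N₂ ≈ 7219 RPM

r = 42.6 / 2 = 21.3 cm
Current RCF = 1.118 × 10⁻⁵ × 21.3 × (10020)² = 1.118 × 10⁻⁵ × 21.3 × 100,400,400 ≈ 23,908.7 × g
Target RCF = 23,908.7 − 11,500 = 12,408.7 × g
N² = 12,408.7 / (23.8134 × 10⁻⁵) = 52,108,057
N ≈ √52,108,057 ≈ 7,218.6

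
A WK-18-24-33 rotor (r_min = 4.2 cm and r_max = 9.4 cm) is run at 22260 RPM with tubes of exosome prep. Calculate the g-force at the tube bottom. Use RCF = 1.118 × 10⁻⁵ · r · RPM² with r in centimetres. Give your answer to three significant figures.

RCF ≈ 52100 x g

Use r_max = 9.4 cm.
RCF = 1.118 × 10⁻⁵ × 9.4 × (22260)² = 1.118 × 10⁻⁵ × 9.4 × 495,507,600 ≈ 52,073.9 × g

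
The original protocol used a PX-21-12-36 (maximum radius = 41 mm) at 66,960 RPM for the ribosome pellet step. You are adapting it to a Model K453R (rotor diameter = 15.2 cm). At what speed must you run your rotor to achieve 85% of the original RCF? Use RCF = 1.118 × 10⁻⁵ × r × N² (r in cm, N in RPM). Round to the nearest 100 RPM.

Original rotor: r = 41 mm = 4.1 cm
RCF_original = 1.118 × 10⁻⁵ × 4.1 × (66960)² = 1.118 × 10⁻⁵ × 4.1 × 4,483,641,600 ≈ 205,521.2 × g
Target RCF = 0.85 × 205,521.2 ≈ 174,693 × g
Your rotor: r = 15.2 / 2 = 7.6 cm
174,693 = 1.118 × 10⁻⁵ × 7.6 × N²
N² = 174,693 / (8.4968 × 10⁻⁵) = 2,055,985,783
N ≈ √2,055,985,783 ≈ 45,343.0

≈ 45300 RPM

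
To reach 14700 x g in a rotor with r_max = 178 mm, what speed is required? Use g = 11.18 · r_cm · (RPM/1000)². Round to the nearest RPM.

N ≈ 8595 RPM

r = 178 mm = 17.8 cm
14,700 = 11.18 × 17.8 × (N/1000)²
(N/1000)² = 14,700 / 199.004 = 73.86786
N = 1000 × √73.86786 ≈ 8,594.6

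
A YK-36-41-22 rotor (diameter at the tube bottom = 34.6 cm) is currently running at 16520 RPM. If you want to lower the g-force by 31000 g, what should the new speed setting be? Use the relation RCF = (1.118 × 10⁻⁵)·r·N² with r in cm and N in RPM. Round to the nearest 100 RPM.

r = 34.6 / 2 = 17.3 cm
Current RCF = 1.118 × 10⁻⁵ × 17.3 × (16520)² = 1.118 × 10⁻⁵ × 17.3 × 272,910,400 ≈ 52,784.7 × g
Target RCF = 52,784.7 − 31,000 = 21,784.7 × g
N² = 21,784.7 / (19.3414 × 10⁻⁵) = 112,632,488
N ≈ √112,632,488 ≈ 10,612.8

10600 RPM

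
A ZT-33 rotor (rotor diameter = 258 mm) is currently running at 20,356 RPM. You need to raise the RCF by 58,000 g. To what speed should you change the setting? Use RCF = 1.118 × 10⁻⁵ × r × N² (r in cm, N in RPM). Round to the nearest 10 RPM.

N₂ ≈ 28570 RPM

r = 258 mm / 2 = 129 mm = 12.9 cm
Current RCF = 1.118 × 10⁻⁵ × 12.9 × (20356)² = 1.118 × 10⁻⁵ × 12.9 × 414,366,736 ≈ 59,760.8 × g
Target RCF = 59,760.8 + 58,000 = 117,760.8 × g
N² = 117,760.8 / (14.4222 × 10⁻⁵) = 816,524,525
N ≈ √816,524,525 ≈ 28,574.9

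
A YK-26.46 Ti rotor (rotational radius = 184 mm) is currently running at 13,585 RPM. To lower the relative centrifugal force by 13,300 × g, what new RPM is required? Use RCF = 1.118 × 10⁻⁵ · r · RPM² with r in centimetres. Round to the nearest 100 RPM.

r = 184 mm = 18.4 cm
Current RCF = 1.118 × 10⁻⁵ × 18.4 × (13585)² = 1.118 × 10⁻⁵ × 18.4 × 184,552,225 ≈ 37,964.6 × g
Target RCF = 37,964.6 − 13,300 = 24,664.6 × g
N² = 24,664.6 / (20.5712 × 10⁻⁵) = 119,898,693
N ≈ √119,898,693 ≈ 10,949.8

≈ 10900 RPM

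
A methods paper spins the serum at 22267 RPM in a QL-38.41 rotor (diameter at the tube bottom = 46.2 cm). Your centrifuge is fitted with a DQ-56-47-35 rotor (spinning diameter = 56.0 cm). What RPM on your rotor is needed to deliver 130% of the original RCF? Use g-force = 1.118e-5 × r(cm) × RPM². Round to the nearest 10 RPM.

≈ 23060 RPM

Original rotor: r = 46.2 / 2 = 23.1 cm
RCF_original = 1.118 × 10⁻⁵ × 23.1 × (22267)² = 1.118 × 10⁻⁵ × 23.1 × 495,819,289 ≈ 128,049.3 × g
Target RCF = 1.3 × 128,049.3 ≈ 166,464.1 × g
Your rotor: r = 56.0 / 2 = 28 cm
166,464.1 = 1.118 × 10⁻⁵ × 28 × N²
N² = 166,464.1 / (31.304 × 10⁻⁵) = 531,766,228
N ≈ √531,766,228 ≈ 23,060.1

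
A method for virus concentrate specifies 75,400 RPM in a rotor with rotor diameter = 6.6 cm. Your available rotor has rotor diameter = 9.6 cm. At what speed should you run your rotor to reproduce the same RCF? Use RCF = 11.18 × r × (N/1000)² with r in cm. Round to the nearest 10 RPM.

≈ 62520 RPM

Original rotor: r = 6.6 / 2 = 3.3 cm
RCF = 11.18 × r × (N/1000)²
RCF_original = 11.18 × 3.3 × (75.4)² = 11.18 × 3.3 × 5,685.16 ≈ 209,748.3 × g
Your rotor: r = 9.6 / 2 = 4.8 cm
209,748.3 = 11.18 × 4.8 × (N/1000)²
(N/1000)² = 209,748.3 / 53.664 = 3908.548
N = 1000 × √3908.548 ≈ 62,518.4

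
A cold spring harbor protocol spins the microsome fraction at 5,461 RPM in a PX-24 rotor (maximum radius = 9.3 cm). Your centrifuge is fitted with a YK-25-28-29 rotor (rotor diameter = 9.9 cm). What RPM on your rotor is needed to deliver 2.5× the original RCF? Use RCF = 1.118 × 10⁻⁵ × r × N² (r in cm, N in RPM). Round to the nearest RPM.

≈ 11835 RPM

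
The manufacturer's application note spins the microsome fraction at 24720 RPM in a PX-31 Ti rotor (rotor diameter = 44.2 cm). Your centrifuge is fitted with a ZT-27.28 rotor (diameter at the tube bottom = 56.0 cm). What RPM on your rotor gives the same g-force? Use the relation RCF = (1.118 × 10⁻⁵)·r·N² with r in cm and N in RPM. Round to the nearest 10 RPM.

Original rotor: r = 44.2 / 2 = 22.1 cm
RCF = 1.118 × 10⁻⁵ × r × N²
RCF_original = 1.118 × 10⁻⁵ × 22.1 × (24720)² = 1.118 × 10⁻⁵ × 22.1 × 611,078,400 ≈ 150,984 × g
Your rotor: r = 56.0 / 2 = 28 cm
150,984 = 1.118 × 10⁻⁵ × 28 × N²
N² = 150,984 / (31.304 × 10⁻⁵) = 482,315,359
N ≈ √482,315,359 ≈ 21,961.7

≈ 21960 RPM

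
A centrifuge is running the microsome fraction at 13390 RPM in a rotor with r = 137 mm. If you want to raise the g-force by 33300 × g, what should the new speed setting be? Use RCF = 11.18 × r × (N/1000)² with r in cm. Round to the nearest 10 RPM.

19920 RPM

r = 137 mm = 13.7 cm
Current RCF = 11.18 × 13.7 × (13.39)² = 11.18 × 13.7 × 179.2921 ≈ 27,461.5 × g
Target RCF = 27,461.5 + 33,300 = 60,761.5 × g
(N/1000)² = 60,761.5 / 153.166 = 396.7036
N = 1000 × √396.7036 ≈ 19,917.4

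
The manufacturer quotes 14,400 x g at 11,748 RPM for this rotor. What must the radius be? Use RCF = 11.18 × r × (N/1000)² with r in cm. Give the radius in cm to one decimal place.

14400 = 11.18 × r × (11.748)²
r = 14400 / (11.18 × 138.015504) = 14400 / 1543.013 ≈ 9.332 cm

9.3 cm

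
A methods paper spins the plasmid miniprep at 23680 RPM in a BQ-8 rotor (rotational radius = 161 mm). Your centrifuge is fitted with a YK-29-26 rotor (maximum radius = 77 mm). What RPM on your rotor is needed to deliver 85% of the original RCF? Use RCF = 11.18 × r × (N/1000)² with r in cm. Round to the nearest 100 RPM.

≈ 31600 RPM

Original rotor: r = 161 mm = 16.1 cm
RCF = 11.18 × r × (N/1000)²
RCF_original = 11.18 × 16.1 × (23.68)² = 11.18 × 16.1 × 560.7424 ≈ 100,932.5 × g
Target RCF = 0.85 × 100,932.5 ≈ 85,792.6 × g
Your rotor: r = 77 mm = 7.7 cm
85,792.6 = 11.18 × 7.7 × (N/1000)²
(N/1000)² = 85,792.6 / 86.086 = 996.5918
N = 1000 × √996.5918 ≈ 31,568.8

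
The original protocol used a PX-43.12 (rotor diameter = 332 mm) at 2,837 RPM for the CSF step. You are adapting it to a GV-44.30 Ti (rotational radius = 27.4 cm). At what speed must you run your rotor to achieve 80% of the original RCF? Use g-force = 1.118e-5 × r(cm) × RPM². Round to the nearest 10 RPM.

≈ 1980 RPM

Original rotor: r = 332 mm / 2 = 166 mm = 16.6 cm
RCF_original = 1.118 × 10⁻⁵ × 16.6 × (2837)² = 1.118 × 10⁻⁵ × 16.6 × 8,048,569 ≈ 1,493.7 × g
Target RCF = 0.8 × 1,493.7 ≈ 1,195 × g
1,195 = 1.118 × 10⁻⁵ × 27.4 × N²
N² = 1,195 / (30.6332 × 10⁻⁵) = 3,900,996
N ≈ √3,900,996 ≈ 1,975.1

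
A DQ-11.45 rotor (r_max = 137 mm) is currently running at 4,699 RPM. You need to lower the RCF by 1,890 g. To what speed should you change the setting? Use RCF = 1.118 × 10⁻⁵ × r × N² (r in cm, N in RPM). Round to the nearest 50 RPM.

r = 137 mm = 13.7 cm
Current RCF = 1.118 × 10⁻⁵ × 13.7 × (4699)² = 1.118 × 10⁻⁵ × 13.7 × 22,080,601 ≈ 3,382 × g
Target RCF = 3,382 − 1,890 = 1,492 × g
N² = 1,492 / (15.3166 × 10⁻⁵) = 9,741,065
N ≈ √9,741,065 ≈ 3,121.1

≈ 3100 RPM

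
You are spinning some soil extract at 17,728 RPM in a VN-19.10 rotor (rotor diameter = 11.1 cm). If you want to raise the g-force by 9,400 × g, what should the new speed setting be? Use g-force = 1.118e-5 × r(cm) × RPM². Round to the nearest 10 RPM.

21580 RPM

r = 11.1 / 2 = 5.55 cm
Current RCF = 1.118 × 10⁻⁵ × 5.55 × (17728)² = 1.118 × 10⁻⁵ × 5.55 × 314,281,984 ≈ 19,500.9 × g
Target RCF = 19,500.9 + 9,400 = 28,900.9 × g
N² = 28,900.9 / (6.2049 × 10⁻⁵) = 465,775,436
N ≈ √465,775,436 ≈ 21,581.8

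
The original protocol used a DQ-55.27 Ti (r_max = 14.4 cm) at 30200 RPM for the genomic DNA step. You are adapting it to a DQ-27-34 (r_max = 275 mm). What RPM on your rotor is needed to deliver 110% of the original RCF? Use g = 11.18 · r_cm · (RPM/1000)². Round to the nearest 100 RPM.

RCF = 11.18 × r × (N/1000)²
RCF_original = 11.18 × 14.4 × (30.2)² = 11.18 × 14.4 × 912.04 ≈ 146,831.1 × g
Target RCF = 1.1 × 146,831.1 ≈ 161,514.2 × g
Your rotor: r = 275 mm = 27.5 cm
161,514.2 = 11.18 × 27.5 × (N/1000)²
(N/1000)² = 161,514.2 / 307.45 = 525.3349
N = 1000 × √525.3349 ≈ 22,920.2

≈ 22900 RPM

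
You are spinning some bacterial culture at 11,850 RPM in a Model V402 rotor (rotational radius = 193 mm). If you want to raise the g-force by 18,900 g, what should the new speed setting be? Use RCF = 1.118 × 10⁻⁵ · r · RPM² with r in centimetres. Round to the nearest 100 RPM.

≈ 15100 RPM

r = 193 mm = 19.3 cm
Current RCF = 1.118 × 10⁻⁵ × 19.3 × (11850)² = 1.118 × 10⁻⁵ × 19.3 × 140,422,500 ≈ 30,299.5 × g
Target RCF = 30,299.5 + 18,900 = 49,199.5 × g
N² = 49,199.5 / (21.5774 × 10⁻⁵) = 228,014,033
N ≈ √228,014,033 ≈ 15,100.1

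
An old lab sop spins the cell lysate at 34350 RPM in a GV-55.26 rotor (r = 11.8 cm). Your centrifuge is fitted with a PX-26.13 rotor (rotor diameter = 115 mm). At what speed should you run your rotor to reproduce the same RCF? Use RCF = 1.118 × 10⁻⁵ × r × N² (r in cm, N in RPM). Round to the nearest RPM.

RCF = 1.118 × 10⁻⁵ × r × N²
RCF_original = 1.118 × 10⁻⁵ × 11.8 × (34350)² = 1.118 × 10⁻⁵ × 11.8 × 1,179,922,500 ≈ 155,660.1 × g
Your rotor: r = 115 mm / 2 = 57.5 mm = 5.75 cm
155,660.1 = 1.118 × 10⁻⁵ × 5.75 × N²
N² = 155,660.1 / (6.4285 × 10⁻⁵) = 2,421,406,238
N ≈ √2,421,406,238 ≈ 49,207.8

49208 RPM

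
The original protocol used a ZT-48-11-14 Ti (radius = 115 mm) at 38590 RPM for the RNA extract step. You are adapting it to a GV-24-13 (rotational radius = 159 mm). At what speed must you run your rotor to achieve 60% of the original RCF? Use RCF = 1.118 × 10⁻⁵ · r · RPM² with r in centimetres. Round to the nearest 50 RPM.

≈ 25400 RPM

Original rotor: r = 115 mm = 11.5 cm
RCF_original = 1.118 × 10⁻⁵ × 11.5 × (38590)² = 1.118 × 10⁻⁵ × 11.5 × 1,489,188,100 ≈ 191,464.9 × g
Target RCF = 0.6 × 191,464.9 ≈ 114,878.9 × g
Your rotor: r = 159 mm = 15.9 cm
114,878.9 = 1.118 × 10⁻⁵ × 15.9 × N²
N² = 114,878.9 / (17.7762 × 10⁻⁵) = 646,251,167
N ≈ √646,251,167 ≈ 25,421.5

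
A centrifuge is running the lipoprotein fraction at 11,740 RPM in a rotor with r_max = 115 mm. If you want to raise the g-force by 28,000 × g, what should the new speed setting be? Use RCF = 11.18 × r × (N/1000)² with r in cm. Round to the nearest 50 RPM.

18850 RPM

r = 115 mm = 11.5 cm
Current RCF = 11.18 × 11.5 × (11.74)² = 11.18 × 11.5 × 137.8276 ≈ 17,720.5 × g
Target RCF = 17,720.5 + 28,000 = 45,720.5 × g
(N/1000)² = 45,720.5 / 128.57 = 355.6078
N = 1000 × √355.6078 ≈ 18,857.6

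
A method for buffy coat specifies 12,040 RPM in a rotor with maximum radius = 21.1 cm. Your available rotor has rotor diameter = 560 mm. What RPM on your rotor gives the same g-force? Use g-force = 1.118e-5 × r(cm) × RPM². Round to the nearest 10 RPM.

RCF = 1.118 × 10⁻⁵ × r × N²
RCF_original = 1.118 × 10⁻⁵ × 21.1 × (12040)² = 1.118 × 10⁻⁵ × 21.1 × 144,961,600 ≈ 34,196.2 × g
Your rotor: r = 560 mm / 2 = 280 mm = 28 cm
34,196.2 = 1.118 × 10⁻⁵ × 28 × N²
N² = 34,196.2 / (31.304 × 10⁻⁵) = 109,239,075
N ≈ √109,239,075 ≈ 10,451.7

≈ 10450 RPM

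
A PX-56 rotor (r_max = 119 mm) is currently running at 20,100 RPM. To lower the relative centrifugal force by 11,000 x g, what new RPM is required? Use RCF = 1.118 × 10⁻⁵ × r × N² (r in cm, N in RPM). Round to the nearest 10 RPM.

r = 119 mm = 11.9 cm
Current RCF = 1.118 × 10⁻⁵ × 11.9 × (20100)² = 1.118 × 10⁻⁵ × 11.9 × 404,010,000 ≈ 53,750.3 × g
Target RCF = 53,750.3 − 11,000 = 42,750.3 × g
N² = 42,750.3 / (13.3042 × 10⁻⁵) = 321,329,355
N ≈ √321,329,355 ≈ 17,925.7

17930 RPM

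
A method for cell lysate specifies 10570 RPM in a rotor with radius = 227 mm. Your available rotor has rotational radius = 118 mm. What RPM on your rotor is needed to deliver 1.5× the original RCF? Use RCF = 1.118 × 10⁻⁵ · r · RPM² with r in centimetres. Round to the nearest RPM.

≈ 17955 RPM

Original rotor: r = 227 mm = 22.7 cm
RCF_original = 1.118 × 10⁻⁵ × 22.7 × (10570)² = 1.118 × 10⁻⁵ × 22.7 × 111,724,900 ≈ 28,354.2 × g
Target RCF = 1.5 × 28,354.2 ≈ 42,531.3 × g
Your rotor: r = 118 mm = 11.8 cm
42,531.3 = 1.118 × 10⁻⁵ × 11.8 × N²
N² = 42,531.3 / (13.1924 × 10⁻⁵) = 322,392,438
N ≈ √322,392,438 ≈ 17,955.3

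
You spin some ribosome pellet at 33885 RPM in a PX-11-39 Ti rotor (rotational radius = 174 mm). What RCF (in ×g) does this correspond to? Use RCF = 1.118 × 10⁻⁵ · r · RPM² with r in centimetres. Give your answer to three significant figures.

223000 ×g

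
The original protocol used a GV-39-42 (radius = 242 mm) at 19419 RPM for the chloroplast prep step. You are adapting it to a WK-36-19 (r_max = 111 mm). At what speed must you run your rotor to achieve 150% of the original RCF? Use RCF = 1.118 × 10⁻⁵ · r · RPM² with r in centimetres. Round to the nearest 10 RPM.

Original rotor: r = 242 mm = 24.2 cm
RCF_original = 1.118 × 10⁻⁵ × 24.2 × (19419)² = 1.118 × 10⁻⁵ × 24.2 × 377,097,561 ≈ 102,026 × g
Target RCF = 1.5 × 102,026 ≈ 153,039 × g
Your rotor: r = 111 mm = 11.1 cm
153,039 = 1.118 × 10⁻⁵ × 11.1 × N²
N² = 153,039 / (12.4098 × 10⁻⁵) = 1,233,210,849
N ≈ √1,233,210,849 ≈ 35,117.1

≈ 35120 RPM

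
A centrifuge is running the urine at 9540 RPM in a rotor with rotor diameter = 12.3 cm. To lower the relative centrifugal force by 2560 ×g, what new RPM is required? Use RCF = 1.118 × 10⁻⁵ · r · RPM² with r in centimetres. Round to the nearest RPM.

≈ 7333 RPM

r = 12.3 / 2 = 6.15 cm
Current RCF = 1.118 × 10⁻⁵ × 6.15 × (9540)² = 1.118 × 10⁻⁵ × 6.15 × 91,011,600 ≈ 6,257.7 × g
Target RCF = 6,257.7 − 2,560 = 3,697.7 × g
N² = 3,697.7 / (6.8757 × 10⁻⁵) = 53,779,252
N ≈ √53,779,252 ≈ 7,333.4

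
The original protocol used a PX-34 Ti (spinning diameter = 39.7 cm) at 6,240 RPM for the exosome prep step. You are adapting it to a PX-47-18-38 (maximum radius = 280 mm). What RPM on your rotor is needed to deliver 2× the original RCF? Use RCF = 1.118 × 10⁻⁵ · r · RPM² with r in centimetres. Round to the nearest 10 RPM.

≈ 7430 RPM

Original rotor: r = 39.7 / 2 = 19.85 cm
RCF = 1.118 × 10⁻⁵ × r × N²
RCF_original = 1.118 × 10⁻⁵ × 19.85 × (6240)² = 1.118 × 10⁻⁵ × 19.85 × 38,937,600 ≈ 8,641.1 × g
Target RCF = 2 × 8,641.1 ≈ 17,282.2 × g
Your rotor: r = 280 mm = 28.0 cm
17,282.2 = 1.118 × 10⁻⁵ × 28 × N²
N² = 17,282.2 / (31.304 × 10⁻⁵) = 55,207,641
N ≈ √55,207,641 ≈ 7,430.2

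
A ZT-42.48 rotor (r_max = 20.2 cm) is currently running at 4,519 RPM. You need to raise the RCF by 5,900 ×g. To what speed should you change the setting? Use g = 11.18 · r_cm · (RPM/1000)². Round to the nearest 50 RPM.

Current RCF = 11.18 × 20.2 × (4.519)² = 11.18 × 20.2 × 20.421361 ≈ 4,611.9 × g
Target RCF = 4,611.9 + 5,900 = 10,511.9 × g
(N/1000)² = 10,511.9 / 225.836 = 46.54661
N = 1000 × √46.54661 ≈ 6,822.5

≈ 6800 RPM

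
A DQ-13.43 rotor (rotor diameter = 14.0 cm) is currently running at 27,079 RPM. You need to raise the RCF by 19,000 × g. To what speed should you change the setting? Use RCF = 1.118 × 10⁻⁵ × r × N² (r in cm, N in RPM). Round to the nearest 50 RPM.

N₂ ≈ 31250 RPM

r = 14.0 / 2 = 7 cm
Current RCF = 1.118 × 10⁻⁵ × 7 × (27079)² = 1.118 × 10⁻⁵ × 7 × 733,272,241 ≈ 57,385.9 × g
Target RCF = 57,385.9 + 19,000 = 76,385.9 × g
N² = 76,385.9 / (7.826 × 10⁻⁵) = 976,052,901
N ≈ √976,052,901 ≈ 31,241.8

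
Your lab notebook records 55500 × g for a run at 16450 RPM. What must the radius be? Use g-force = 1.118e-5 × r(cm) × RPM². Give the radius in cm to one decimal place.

≈ 18.3 cm

55500 = 1.118 × 10⁻⁵ × r × (16450)²
r = 55500 / (1.118 × 10⁻⁵ × 270,602,500) = 55500 / 3025.336 ≈ 18.345 cm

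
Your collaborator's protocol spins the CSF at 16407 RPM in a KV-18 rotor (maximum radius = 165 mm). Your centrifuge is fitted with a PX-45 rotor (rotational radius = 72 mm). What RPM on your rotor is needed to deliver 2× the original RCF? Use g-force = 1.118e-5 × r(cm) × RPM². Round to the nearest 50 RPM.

35150 RPM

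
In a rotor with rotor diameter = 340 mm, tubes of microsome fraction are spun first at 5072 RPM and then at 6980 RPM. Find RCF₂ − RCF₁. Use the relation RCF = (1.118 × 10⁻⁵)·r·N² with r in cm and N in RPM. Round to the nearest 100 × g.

r = 340 mm / 2 = 170 mm = 17 cm
RCF₁ = 1.118 × 10⁻⁵ × 17 × (5072)² = 1.118 × 10⁻⁵ × 17 × 25,725,184 ≈ 4,889.3 × g
RCF₂ = 1.118 × 10⁻⁵ × 17 × (6980)² = 1.118 × 10⁻⁵ × 17 × 48,720,400 ≈ 9,259.8 × g
Increase = 9,259.8 − 4,889.3 = 4,370.5

4400 × g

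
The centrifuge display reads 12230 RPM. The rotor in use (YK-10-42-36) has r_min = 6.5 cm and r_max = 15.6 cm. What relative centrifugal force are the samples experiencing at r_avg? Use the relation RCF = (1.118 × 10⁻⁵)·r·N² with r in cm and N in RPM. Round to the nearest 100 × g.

r_avg = (6.5 + 15.6) / 2 = 11.05 cm
RCF = 1.118 × 10⁻⁵ × 11.05 × (12230)² = 1.118 × 10⁻⁵ × 11.05 × 149,572,900 ≈ 18,478.1 × g

≈ 18500 g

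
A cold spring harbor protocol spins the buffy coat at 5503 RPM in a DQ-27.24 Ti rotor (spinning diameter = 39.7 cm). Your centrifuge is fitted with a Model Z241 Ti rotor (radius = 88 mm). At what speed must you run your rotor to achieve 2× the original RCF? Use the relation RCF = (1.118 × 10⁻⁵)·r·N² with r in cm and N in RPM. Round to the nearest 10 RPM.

Original rotor: r = 39.7 / 2 = 19.85 cm
RCF = 1.118 × 10⁻⁵ × r × N²
RCF_original = 1.118 × 10⁻⁵ × 19.85 × (5503)² = 1.118 × 10⁻⁵ × 19.85 × 30,283,009 ≈ 6,720.5 × g
Target RCF = 2 × 6,720.5 ≈ 13,441 × g
Your rotor: r = 88 mm = 8.8 cm
13,441 = 1.118 × 10⁻⁵ × 8.8 × N²
N² = 13,441 / (9.8384 × 10⁻⁵) = 136,617,743
N ≈ √136,617,743 ≈ 11,688.4

11690 RPM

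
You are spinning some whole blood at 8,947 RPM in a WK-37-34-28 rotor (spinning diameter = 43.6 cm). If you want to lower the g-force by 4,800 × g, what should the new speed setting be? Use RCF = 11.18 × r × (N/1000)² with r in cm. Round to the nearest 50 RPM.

r = 43.6 / 2 = 21.8 cm
Current RCF = 11.18 × 21.8 × (8.947)² = 11.18 × 21.8 × 80.048809 ≈ 19,509.8 × g
Target RCF = 19,509.8 − 4,800 = 14,709.8 × g
(N/1000)² = 14,709.8 / 243.724 = 60.35434
N = 1000 × √60.35434 ≈ 7,768.8

≈ 7750 RPM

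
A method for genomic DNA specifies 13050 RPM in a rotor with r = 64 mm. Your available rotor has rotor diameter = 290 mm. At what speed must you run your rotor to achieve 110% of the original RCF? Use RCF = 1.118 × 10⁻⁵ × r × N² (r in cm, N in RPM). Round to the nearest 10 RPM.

Original rotor: r = 64 mm = 6.4 cm
RCF_original = 1.118 × 10⁻⁵ × 6.4 × (13050)² = 1.118 × 10⁻⁵ × 6.4 × 170,302,500 ≈ 12,185.5 × g
Target RCF = 1.1 × 12,185.5 ≈ 13,404.1 × g
Your rotor: r = 290 mm / 2 = 145 mm = 14.5 cm
13,404.1 = 1.118 × 10⁻⁵ × 14.5 × N²
N² = 13,404.1 / (16.211 × 10⁻⁵) = 82,685,214
N ≈ √82,685,214 ≈ 9,093.1

9090 RPM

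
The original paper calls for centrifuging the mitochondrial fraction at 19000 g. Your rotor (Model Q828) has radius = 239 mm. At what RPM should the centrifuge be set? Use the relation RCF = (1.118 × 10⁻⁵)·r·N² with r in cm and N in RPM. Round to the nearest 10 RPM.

≈ 8430 RPM

r = 239 mm = 23.9 cm
RCF = 1.118 × 10⁻⁵ × r × N²
19,000 = 1.118 × 10⁻⁵ × 23.9 × N²
N² = 19,000 / (26.7202 × 10⁻⁵) = 71,107,252
N ≈ √71,107,252 ≈ 8,432.5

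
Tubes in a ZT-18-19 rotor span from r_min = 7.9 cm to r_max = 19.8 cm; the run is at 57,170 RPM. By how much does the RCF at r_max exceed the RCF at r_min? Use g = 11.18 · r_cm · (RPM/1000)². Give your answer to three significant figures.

435000 ×g

ΔRCF = 11.18 × (r_max − r_min) × (N/1000)² = 11.18 × 11.9 × 3,268.4089 ≈ 434,835.7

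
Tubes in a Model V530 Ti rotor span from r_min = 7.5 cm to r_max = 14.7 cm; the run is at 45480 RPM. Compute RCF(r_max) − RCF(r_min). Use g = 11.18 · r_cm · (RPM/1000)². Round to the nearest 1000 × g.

≈ 167000 x g

RCF_max = 11.18 × 14.7 × (45.48)² = 11.18 × 14.7 × 2,068.4304 ≈ 339,938.3 × g
RCF_min = 11.18 × 7.5 × (45.48)² = 11.18 × 7.5 × 2,068.4304 ≈ 173,437.9 × g
ΔRCF = 339,938.3 − 173,437.9 = 166,500.4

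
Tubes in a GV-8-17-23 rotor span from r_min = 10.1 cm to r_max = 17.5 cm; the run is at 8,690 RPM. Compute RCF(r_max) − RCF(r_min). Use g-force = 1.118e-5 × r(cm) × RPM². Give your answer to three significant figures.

≈ 6250 x g

RCF_max = 1.118 × 10⁻⁵ × 17.5 × (8690)² = 1.118 × 10⁻⁵ × 17.5 × 75,516,100 ≈ 14,774.7 × g
RCF_min = 1.118 × 10⁻⁵ × 10.1 × (8690)² = 1.118 × 10⁻⁵ × 10.1 × 75,516,100 ≈ 8,527.1 × g
ΔRCF = 14,774.7 − 8,527.1 = 6,247.6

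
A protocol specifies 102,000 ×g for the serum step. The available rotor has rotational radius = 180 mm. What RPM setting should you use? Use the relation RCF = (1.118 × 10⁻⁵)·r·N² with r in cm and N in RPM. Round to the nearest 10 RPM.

r = 180 mm = 18.0 cm
RCF = 1.118 × 10⁻⁵ × r × N²
102,000 = 1.118 × 10⁻⁵ × 18 × N²
N² = 102,000 / (20.124 × 10⁻⁵) = 506,857,484
N ≈ √506,857,484 ≈ 22,513.5

22510 RPM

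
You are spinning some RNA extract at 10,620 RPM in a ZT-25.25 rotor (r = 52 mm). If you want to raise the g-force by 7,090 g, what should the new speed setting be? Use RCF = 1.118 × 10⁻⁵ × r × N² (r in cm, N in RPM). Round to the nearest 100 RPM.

r = 52 mm = 5.2 cm
Current RCF = 1.118 × 10⁻⁵ × 5.2 × (10620)² = 1.118 × 10⁻⁵ × 5.2 × 112,784,400 ≈ 6,556.8 × g
Target RCF = 6,556.8 + 7,090 = 13,646.8 × g
N² = 13,646.8 / (5.8136 × 10⁻⁵) = 234,739,232
N ≈ √234,739,232 ≈ 15,321.2

15300 RPM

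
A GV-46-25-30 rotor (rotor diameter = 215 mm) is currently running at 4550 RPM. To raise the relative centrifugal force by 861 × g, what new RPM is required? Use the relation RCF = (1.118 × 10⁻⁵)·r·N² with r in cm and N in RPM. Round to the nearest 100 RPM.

r = 215 mm / 2 = 107.5 mm = 10.75 cm
Current RCF = 1.118 × 10⁻⁵ × 10.75 × (4550)² = 1.118 × 10⁻⁵ × 10.75 × 20,702,500 ≈ 2,488.1 × g
Target RCF = 2,488.1 + 861 = 3,349.1 × g
N² = 3,349.1 / (12.0185 × 10⁻⁵) = 27,866,206
N ≈ √27,866,206 ≈ 5,278.8

≈ 5300 RPM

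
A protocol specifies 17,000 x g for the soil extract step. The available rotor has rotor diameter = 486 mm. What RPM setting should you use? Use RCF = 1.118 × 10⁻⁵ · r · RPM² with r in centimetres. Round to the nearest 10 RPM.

≈ 7910 RPM

r = 486 mm / 2 = 243 mm = 24.3 cm
17,000 = 1.118 × 10⁻⁵ × 24.3 × N²
N² = 17,000 / (27.1674 × 10⁻⁵) = 62,574,998
N ≈ √62,574,998 ≈ 7,910.4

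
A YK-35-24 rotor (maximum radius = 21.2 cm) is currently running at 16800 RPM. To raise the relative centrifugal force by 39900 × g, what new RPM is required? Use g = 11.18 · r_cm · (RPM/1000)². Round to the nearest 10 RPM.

≈ 21230 RPM

Current RCF = 11.18 × 21.2 × (16.8)² = 11.18 × 21.2 × 282.24 ≈ 66,895.4 × g
Target RCF = 66,895.4 + 39,900 = 106,795.4 × g
(N/1000)² = 106,795.4 / 237.016 = 450.5831
N = 1000 × √450.5831 ≈ 21,226.9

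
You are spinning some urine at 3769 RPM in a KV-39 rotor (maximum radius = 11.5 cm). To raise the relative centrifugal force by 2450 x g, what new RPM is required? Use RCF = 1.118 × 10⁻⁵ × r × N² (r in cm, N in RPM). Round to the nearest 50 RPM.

Current RCF = 1.118 × 10⁻⁵ × 11.5 × (3769)² = 1.118 × 10⁻⁵ × 11.5 × 14,205,361 ≈ 1,826.4 × g
Target RCF = 1,826.4 + 2,450 = 4,276.4 × g
N² = 4,276.4 / (12.857 × 10⁻⁵) = 33,261,258
N ≈ √33,261,258 ≈ 5,767.3

N₂ ≈ 5750 RPM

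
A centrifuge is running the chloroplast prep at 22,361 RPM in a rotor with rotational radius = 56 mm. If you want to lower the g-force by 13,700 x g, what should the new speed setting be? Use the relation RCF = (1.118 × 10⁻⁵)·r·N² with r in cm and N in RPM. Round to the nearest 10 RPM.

16770 RPM

r = 56 mm = 5.6 cm
Current RCF = 1.118 × 10⁻⁵ × 5.6 × (22361)² = 1.118 × 10⁻⁵ × 5.6 × 500,014,321 ≈ 31,304.9 × g
Target RCF = 31,304.9 − 13,700 = 17,604.9 × g
N² = 17,604.9 / (6.2608 × 10⁻⁵) = 281,192,499
N ≈ √281,192,499 ≈ 16,768.8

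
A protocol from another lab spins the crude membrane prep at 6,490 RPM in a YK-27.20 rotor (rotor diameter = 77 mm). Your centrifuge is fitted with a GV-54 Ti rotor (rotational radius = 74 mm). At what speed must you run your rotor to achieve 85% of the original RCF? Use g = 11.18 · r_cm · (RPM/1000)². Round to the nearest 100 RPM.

Original rotor: r = 77 mm / 2 = 38.5 mm = 3.85 cm
RCF_original = 11.18 × 3.85 × (6.49)² = 11.18 × 3.85 × 42.1201 ≈ 1,813 × g
Target RCF = 0.85 × 1,813 ≈ 1,541 × g
Your rotor: r = 74 mm = 7.4 cm
1,541 = 11.18 × 7.4 × (N/1000)²
(N/1000)² = 1,541 / 82.732 = 18.62641
N = 1000 × √18.62641 ≈ 4,315.8

≈ 4300 RPM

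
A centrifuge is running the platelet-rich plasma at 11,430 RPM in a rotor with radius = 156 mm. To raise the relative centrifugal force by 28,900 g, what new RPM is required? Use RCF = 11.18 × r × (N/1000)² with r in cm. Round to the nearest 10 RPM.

≈ 17210 RPM

r = 156 mm = 15.6 cm
Current RCF = 11.18 × 15.6 × (11.43)² = 11.18 × 15.6 × 130.6449 ≈ 22,785.5 × g
Target RCF = 22,785.5 + 28,900 = 51,685.5 × g
(N/1000)² = 51,685.5 / 174.408 = 296.3482
N = 1000 × √296.3482 ≈ 17,214.8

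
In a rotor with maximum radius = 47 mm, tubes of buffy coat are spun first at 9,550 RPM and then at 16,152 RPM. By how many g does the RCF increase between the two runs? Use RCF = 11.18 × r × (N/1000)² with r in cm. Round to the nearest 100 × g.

8900 g

r = 47 mm = 4.7 cm
RCF₁ = 11.18 × 4.7 × (9.55)² = 11.18 × 4.7 × 91.2025 ≈ 4,792.3 × g
RCF₂ = 11.18 × 4.7 × (16.152)² = 11.18 × 4.7 × 260.887104 ≈ 13,708.6 × g
Increase = 13,708.6 − 4,792.3 = 8,916.3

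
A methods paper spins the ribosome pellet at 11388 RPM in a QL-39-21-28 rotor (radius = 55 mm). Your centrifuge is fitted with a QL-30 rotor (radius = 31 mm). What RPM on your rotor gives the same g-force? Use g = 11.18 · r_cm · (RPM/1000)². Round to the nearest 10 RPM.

≈ 15170 RPM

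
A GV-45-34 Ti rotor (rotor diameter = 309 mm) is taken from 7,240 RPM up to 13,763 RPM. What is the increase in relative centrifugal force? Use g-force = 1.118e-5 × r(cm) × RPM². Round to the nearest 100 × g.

r = 309 mm / 2 = 154.5 mm = 15.45 cm
RCF₁ = 1.118 × 10⁻⁵ × 15.45 × (7240)² = 1.118 × 10⁻⁵ × 15.45 × 52,417,600 ≈ 9,054.1 × g
RCF₂ = 1.118 × 10⁻⁵ × 15.45 × (13763)² = 1.118 × 10⁻⁵ × 15.45 × 189,420,169 ≈ 32,718.7 × g
Increase = 32,718.7 − 9,054.1 = 23,664.6

≈ 23700 g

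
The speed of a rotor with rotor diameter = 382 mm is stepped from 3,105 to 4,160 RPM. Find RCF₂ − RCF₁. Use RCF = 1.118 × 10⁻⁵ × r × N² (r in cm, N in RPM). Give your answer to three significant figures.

r = 382 mm / 2 = 191 mm = 19.1 cm
RCF₁ = 1.118 × 10⁻⁵ × 19.1 × (3105)² = 1.118 × 10⁻⁵ × 19.1 × 9,641,025 ≈ 2,058.7 × g
RCF₂ = 1.118 × 10⁻⁵ × 19.1 × (4160)² = 1.118 × 10⁻⁵ × 19.1 × 17,305,600 ≈ 3,695.4 × g
Increase = 3,695.4 − 2,058.7 = 1,636.7

1640 g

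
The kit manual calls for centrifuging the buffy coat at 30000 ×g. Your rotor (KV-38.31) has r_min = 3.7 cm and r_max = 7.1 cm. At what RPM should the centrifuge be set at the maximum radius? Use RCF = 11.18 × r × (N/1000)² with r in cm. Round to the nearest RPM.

Use r_max = 7.1 cm.
30,000 = 11.18 × 7.1 × (N/1000)²
(N/1000)² = 30,000 / 79.378 = 377.9385
N = 1000 × √377.9385 ≈ 19,440.6

19441 RPM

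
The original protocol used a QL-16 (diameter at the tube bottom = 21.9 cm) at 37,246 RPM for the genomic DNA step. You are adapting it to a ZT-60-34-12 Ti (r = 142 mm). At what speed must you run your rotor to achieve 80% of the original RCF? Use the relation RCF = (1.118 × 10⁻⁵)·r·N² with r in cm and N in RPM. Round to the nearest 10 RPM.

Original rotor: r = 21.9 / 2 = 10.95 cm
RCF = 1.118 × 10⁻⁵ × r × N²
RCF_original = 1.118 × 10⁻⁵ × 10.95 × (37246)² = 1.118 × 10⁻⁵ × 10.95 × 1,387,264,516 ≈ 169,830.3 × g
Target RCF = 0.8 × 169,830.3 ≈ 135,864.2 × g
Your rotor: r = 142 mm = 14.2 cm
135,864.2 = 1.118 × 10⁻⁵ × 14.2 × N²
N² = 135,864.2 / (15.8756 × 10⁻⁵) = 855,805,135
N ≈ √855,805,135 ≈ 29,254.1

≈ 29250 RPM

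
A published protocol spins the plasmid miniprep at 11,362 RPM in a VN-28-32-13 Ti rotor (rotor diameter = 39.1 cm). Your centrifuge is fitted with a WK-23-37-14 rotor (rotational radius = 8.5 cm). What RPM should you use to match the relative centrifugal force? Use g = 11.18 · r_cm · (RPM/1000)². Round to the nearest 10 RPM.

17230 RPM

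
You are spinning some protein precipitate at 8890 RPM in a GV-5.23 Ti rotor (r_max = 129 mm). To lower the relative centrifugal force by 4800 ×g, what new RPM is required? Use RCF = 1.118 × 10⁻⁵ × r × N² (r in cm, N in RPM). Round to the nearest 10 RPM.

N₂ ≈ 6760 RPM

r = 129 mm = 12.9 cm
Current RCF = 1.118 × 10⁻⁵ × 12.9 × (8890)² = 1.118 × 10⁻⁵ × 12.9 × 79,032,100 ≈ 11,398.2 × g
Target RCF = 11,398.2 − 4,800 = 6,598.2 × g
N² = 6,598.2 / (14.4222 × 10⁻⁵) = 45,750,302
N ≈ √45,750,302 ≈ 6,763.9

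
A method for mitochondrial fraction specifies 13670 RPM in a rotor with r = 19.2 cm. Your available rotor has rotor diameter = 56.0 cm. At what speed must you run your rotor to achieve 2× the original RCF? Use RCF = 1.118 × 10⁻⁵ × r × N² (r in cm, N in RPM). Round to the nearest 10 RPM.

16010 RPM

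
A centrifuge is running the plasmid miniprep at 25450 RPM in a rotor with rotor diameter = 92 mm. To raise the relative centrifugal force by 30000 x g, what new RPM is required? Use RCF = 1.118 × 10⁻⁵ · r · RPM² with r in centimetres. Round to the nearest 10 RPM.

r = 92 mm / 2 = 46 mm = 4.6 cm
Current RCF = 1.118 × 10⁻⁵ × 4.6 × (25450)² = 1.118 × 10⁻⁵ × 4.6 × 647,702,500 ≈ 33,310 × g
Target RCF = 33,310 + 30,000 = 63,310 × g
N² = 63,310 / (5.1428 × 10⁻⁵) = 1,231,041,456
N ≈ √1,231,041,456 ≈ 35,086.2

N₂ ≈ 35090 RPM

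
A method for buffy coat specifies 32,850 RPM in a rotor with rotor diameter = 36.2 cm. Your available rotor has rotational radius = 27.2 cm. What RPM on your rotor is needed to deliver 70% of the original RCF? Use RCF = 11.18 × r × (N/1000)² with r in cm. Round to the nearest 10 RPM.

Original rotor: r = 36.2 / 2 = 18.1 cm
RCF = 11.18 × r × (N/1000)²
RCF_original = 11.18 × 18.1 × (32.85)² = 11.18 × 18.1 × 1,079.1225 ≈ 218,369.1 × g
Target RCF = 0.7 × 218,369.1 ≈ 152,858.4 × g
152,858.4 = 11.18 × 27.2 × (N/1000)²
(N/1000)² = 152,858.4 / 304.096 = 502.6649
N = 1000 × √502.6649 ≈ 22,420.2

≈ 22420 RPM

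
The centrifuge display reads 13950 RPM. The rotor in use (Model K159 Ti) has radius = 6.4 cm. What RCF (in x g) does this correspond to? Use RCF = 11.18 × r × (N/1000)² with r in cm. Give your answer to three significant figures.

RCF ≈ 13900 x g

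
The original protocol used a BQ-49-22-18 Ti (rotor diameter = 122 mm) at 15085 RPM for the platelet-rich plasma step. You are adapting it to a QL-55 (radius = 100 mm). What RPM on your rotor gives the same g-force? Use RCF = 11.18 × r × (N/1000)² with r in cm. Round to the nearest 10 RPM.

Original rotor: r = 122 mm / 2 = 61 mm = 6.1 cm
RCF_original = 11.18 × 6.1 × (15.085)² = 11.18 × 6.1 × 227.557225 ≈ 15,518.9 × g
Your rotor: r = 100 mm = 10.0 cm
15,518.9 = 11.18 × 10 × (N/1000)²
(N/1000)² = 15,518.9 / 111.8 = 138.8095
N = 1000 × √138.8095 ≈ 11,781.7

11780 RPM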